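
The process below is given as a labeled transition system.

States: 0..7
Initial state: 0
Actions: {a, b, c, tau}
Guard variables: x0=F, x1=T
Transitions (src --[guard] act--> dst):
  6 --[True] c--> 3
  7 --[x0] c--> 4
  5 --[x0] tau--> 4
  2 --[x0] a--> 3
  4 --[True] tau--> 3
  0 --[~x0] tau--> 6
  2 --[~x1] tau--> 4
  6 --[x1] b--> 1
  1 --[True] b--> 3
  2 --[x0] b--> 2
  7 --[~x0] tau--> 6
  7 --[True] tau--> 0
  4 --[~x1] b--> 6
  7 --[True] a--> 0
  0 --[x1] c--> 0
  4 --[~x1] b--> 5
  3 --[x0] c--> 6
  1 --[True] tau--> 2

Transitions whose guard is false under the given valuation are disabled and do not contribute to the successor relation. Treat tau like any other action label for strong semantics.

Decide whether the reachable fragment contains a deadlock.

Reach set: {0,1,2,3,6}
  0: c→0  tau→6  [2 exit(s)]
  1: b→3  tau→2  [2 exit(s)]
  2: ∅  [STUCK]
  3: ∅  [STUCK]
  6: b→1  c→3  [2 exit(s)]
trace reaching 2: tau·b·tau

Answer: DEADLOCK at state 2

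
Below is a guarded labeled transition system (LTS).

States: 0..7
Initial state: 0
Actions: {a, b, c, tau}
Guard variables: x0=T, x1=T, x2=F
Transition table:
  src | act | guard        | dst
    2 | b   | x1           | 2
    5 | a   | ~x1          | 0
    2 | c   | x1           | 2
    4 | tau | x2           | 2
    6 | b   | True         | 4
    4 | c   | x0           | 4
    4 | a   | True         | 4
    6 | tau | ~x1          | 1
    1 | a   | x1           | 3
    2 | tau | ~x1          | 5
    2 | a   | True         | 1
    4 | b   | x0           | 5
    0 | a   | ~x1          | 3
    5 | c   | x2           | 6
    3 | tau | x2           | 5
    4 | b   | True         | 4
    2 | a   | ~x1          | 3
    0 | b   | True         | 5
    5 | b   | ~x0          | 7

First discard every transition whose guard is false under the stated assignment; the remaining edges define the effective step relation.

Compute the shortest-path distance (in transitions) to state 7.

Answer: UNREACHABLE

Analysis:
Layered search for 7:
  depth 0: {0}
  depth 1: {5}
7 never appears.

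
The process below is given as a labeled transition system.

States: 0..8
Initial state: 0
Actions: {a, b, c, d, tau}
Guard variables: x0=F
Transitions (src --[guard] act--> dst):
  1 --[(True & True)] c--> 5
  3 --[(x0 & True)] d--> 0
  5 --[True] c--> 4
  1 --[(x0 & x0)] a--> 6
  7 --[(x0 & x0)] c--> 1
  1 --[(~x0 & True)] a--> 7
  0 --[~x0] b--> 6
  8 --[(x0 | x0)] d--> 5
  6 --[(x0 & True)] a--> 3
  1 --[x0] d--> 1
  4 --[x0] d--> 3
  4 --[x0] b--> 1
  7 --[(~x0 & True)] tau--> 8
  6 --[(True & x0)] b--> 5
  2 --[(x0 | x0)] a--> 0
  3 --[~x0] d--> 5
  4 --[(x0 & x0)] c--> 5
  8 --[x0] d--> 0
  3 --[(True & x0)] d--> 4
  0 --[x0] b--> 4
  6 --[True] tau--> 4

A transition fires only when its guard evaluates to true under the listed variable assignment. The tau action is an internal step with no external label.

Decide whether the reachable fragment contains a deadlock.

Answer: DEADLOCK at state 4

Analysis:
R = {0,4,6}
  0: b→6  [1 out]
  4: ∅  [no exit]
  6: tau→4  [1 out]
trace reaching 4: b·tau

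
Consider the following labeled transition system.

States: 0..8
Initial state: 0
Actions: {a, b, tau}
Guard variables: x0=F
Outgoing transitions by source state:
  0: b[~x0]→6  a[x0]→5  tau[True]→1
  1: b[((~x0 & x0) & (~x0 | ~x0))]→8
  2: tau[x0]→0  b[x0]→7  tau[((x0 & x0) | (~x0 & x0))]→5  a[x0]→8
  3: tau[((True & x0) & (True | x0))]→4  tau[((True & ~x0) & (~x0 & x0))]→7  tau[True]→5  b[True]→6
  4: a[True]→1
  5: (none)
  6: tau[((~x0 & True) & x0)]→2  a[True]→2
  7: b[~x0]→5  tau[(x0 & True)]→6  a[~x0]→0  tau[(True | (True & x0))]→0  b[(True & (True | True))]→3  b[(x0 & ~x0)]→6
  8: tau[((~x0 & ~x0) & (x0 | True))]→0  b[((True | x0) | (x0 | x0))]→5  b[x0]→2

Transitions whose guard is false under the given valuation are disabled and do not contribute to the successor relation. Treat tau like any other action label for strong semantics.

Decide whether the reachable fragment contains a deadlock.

R = {0,1,2,6}
  0: b→6  tau→1  [2 exit(s)]
  1: ∅  [no exit]
  2: ∅  [no exit]
  6: a→2  [1 exit(s)]
trace reaching 1: tau

Answer: DEADLOCK at state 1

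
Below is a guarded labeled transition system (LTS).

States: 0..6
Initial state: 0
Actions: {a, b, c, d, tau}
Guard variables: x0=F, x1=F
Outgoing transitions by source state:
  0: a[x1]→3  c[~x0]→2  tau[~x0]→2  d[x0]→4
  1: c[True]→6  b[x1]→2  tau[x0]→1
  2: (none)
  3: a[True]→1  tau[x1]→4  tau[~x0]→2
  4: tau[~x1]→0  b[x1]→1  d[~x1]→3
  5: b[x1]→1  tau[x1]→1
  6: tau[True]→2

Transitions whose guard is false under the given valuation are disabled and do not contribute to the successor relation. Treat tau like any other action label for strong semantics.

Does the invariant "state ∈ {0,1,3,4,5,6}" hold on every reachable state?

Answer: INVARIANT VIOLATED at state 2

Trace:
Inv-set: {0,1,3,4,5,6}
R = {0,2}
  0: ✓
  2: outside
reach 2 via c — violates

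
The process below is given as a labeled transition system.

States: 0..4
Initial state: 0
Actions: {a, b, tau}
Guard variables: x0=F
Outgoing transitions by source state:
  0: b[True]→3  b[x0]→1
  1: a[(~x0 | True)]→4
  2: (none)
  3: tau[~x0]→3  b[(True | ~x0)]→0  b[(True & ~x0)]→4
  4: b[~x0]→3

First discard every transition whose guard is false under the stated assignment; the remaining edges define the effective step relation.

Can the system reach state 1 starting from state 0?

Answer: UNREACHABLE

Working:
6 transition(s) survive guard evaluation.
Layer 0: {0}
Layer 1: {3}  cumulative {0,3}
Layer 2: {4}  cumulative {0,3,4}
Reachable = {0,3,4}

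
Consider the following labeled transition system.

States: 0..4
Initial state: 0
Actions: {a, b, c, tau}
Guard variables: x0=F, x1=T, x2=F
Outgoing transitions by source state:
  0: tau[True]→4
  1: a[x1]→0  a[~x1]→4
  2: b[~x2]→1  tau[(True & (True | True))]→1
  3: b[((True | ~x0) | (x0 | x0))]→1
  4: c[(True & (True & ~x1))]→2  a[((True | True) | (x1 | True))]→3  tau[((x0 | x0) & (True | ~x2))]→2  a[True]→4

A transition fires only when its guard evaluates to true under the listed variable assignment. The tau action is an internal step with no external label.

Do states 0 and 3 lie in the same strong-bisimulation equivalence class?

Compute ~ classes (split until stable):
  round 0: {{0,1,2,3,4}}
  round 1: {{0},{1,4},{2},{3}}
  round 2: {{0},{1},{2},{3},{4}}
stable after 3 split(s): 5 block(s)
0∈{0}, 3∈{3}

Answer: NOT BISIMILAR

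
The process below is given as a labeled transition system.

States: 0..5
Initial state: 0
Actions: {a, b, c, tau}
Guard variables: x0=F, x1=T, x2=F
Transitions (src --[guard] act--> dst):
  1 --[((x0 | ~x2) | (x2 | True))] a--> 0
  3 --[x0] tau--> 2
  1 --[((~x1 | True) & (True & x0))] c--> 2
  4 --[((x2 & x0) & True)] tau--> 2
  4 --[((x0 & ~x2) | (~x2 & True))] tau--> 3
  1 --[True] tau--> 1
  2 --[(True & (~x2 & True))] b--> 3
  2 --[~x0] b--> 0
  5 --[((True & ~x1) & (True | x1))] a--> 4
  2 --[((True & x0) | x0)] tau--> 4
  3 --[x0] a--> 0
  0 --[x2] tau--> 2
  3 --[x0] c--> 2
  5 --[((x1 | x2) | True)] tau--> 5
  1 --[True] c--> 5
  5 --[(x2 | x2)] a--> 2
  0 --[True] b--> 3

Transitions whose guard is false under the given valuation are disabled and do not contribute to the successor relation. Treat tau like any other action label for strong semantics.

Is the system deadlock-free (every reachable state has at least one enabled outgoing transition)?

Reach set: {0,3}
  0: b→3  [1 exit(s)]
  3: ∅  [STUCK]
Path to 3: b

Answer: DEADLOCK at state 3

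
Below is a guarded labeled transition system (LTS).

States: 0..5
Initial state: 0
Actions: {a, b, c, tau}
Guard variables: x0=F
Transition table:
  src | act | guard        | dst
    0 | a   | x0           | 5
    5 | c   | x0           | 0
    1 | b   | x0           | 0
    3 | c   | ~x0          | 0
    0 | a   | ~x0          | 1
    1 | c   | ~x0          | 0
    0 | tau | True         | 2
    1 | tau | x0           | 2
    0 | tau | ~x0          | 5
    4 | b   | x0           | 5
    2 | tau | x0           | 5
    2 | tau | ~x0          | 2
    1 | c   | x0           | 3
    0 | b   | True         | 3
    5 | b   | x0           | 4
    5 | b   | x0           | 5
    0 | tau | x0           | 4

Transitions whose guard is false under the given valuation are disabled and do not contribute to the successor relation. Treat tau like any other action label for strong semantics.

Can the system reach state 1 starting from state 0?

Answer: REACHABLE

Analysis:
Guard filter leaves 7 enabled edge(s).
L0 = {0}
L1 = {1,2,3,5}  now seen {0,1,2,3,5}
Reachable = {0,1,2,3,5}
Path to 1: a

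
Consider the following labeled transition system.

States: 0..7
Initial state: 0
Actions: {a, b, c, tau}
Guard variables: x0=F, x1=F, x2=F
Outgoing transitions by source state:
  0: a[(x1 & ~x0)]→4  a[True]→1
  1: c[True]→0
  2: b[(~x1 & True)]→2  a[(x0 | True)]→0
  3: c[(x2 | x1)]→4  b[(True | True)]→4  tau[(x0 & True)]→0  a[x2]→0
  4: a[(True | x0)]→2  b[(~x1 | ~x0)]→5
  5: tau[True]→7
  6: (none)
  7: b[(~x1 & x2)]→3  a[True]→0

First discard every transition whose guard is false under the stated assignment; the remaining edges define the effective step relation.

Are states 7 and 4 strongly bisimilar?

Bisimulation quotient by refinement:
  π0 = {{0,1,2,3,4,5,6,7}}
  π1 = {{0,7},{1},{2,4},{3},{5},{6}}
  π2 = {{0},{1},{2},{3},{4},{5},{6},{7}}
Fixed point at round 3; 8 class(es).
7∈{7}, 4∈{4}

Answer: NOT BISIMILAR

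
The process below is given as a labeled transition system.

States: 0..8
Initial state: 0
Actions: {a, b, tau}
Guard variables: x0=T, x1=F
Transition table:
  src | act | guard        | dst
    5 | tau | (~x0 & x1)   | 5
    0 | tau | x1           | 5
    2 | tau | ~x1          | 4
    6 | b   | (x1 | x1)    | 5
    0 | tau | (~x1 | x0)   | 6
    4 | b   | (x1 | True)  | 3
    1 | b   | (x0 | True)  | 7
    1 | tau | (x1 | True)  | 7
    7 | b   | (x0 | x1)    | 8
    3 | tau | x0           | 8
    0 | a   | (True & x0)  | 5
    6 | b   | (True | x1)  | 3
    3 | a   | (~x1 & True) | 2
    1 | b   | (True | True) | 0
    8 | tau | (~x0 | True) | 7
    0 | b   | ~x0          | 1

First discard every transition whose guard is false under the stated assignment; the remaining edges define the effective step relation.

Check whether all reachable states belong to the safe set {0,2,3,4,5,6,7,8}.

Allowed set {0,2,3,4,5,6,7,8}
Reachable = {0,2,3,4,5,6,7,8}
  0: ok
  2: ok
  3: ok
  4: ok
  5: ok
  6: ok
  7: ok
  8: ok

Answer: INVARIANT HOLDS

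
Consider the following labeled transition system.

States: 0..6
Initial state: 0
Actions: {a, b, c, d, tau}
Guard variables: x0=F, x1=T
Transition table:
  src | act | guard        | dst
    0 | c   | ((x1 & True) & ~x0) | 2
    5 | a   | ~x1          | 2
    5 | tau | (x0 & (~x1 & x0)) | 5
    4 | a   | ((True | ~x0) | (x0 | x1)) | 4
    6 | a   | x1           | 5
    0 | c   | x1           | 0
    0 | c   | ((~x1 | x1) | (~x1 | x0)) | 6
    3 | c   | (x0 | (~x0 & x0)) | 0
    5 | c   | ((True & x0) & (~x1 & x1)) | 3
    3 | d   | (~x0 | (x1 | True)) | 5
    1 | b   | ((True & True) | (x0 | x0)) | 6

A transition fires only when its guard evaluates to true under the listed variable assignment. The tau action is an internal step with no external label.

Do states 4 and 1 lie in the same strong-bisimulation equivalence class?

Answer: NOT BISIMILAR

Working:
Bisimulation quotient by refinement:
  round 0: {{0,1,2,3,4,5,6}}
  round 1: {{0},{1},{2,5},{3},{4,6}}
  round 2: {{0},{1},{2,5},{3},{4},{6}}
Fixed point at round 3; 6 class(es).
class of 4: {4}; class of 1: {1}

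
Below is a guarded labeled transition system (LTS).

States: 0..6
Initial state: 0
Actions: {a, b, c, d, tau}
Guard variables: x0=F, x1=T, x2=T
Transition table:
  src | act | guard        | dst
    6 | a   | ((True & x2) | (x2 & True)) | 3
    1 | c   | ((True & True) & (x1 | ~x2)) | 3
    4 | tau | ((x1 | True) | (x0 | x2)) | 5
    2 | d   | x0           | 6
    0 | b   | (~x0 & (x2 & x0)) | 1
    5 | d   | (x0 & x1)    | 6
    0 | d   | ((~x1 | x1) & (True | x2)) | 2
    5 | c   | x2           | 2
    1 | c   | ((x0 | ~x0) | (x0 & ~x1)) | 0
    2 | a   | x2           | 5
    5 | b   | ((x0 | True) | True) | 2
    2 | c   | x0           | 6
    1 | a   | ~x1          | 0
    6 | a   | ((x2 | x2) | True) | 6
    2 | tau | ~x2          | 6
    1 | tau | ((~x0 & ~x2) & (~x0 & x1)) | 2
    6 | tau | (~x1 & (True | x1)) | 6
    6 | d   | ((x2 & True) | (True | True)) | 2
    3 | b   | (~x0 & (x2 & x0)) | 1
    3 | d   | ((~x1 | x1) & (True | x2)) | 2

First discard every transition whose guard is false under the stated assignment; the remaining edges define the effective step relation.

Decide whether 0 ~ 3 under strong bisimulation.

Answer: BISIMILAR

Trace:
Refine partition for ~:
  π0 = {{0,1,2,3,4,5,6}}
  π1 = {{0,3},{1},{2},{4},{5},{6}}
6 equivalence class(es) (converged in 2)
class of 0: {0,3}; class of 3: {0,3}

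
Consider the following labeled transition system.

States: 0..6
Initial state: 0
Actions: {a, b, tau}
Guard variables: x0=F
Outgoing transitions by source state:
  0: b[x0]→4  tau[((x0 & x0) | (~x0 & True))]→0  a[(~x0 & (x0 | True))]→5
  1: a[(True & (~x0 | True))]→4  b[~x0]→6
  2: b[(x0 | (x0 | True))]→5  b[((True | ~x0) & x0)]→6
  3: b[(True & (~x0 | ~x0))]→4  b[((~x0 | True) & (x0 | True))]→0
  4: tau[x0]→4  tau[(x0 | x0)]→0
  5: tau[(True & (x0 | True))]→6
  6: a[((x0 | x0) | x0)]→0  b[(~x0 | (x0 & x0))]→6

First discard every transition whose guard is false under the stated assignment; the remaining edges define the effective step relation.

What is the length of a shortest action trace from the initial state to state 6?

Answer: 2

Working:
Breadth-first toward 6:
  L0 = {0}
  L1 = {5}
  L2 = {6}
first hit 6 at d=2 via a·tau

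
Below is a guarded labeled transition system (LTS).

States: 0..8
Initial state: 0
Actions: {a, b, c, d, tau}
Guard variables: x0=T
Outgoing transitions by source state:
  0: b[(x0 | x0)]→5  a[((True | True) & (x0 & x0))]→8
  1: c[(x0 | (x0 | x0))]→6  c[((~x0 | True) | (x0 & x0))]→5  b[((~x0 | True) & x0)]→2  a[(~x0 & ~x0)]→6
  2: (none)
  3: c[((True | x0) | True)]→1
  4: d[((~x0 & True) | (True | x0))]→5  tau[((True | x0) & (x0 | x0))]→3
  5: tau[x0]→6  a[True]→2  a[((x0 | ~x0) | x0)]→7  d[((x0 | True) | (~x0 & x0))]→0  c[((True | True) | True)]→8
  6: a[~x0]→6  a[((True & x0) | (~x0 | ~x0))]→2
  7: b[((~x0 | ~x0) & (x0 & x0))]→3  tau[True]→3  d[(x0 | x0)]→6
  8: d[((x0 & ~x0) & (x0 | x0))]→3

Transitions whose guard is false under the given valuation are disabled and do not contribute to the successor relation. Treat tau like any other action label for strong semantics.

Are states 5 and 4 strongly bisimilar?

Refine partition for ~:
  π0 = {{0,1,2,3,4,5,6,7,8}}
  π1 = {{0},{1},{2,8},{3},{4,7},{5},{6}}
  π2 = {{0},{1},{2,8},{3},{4},{5},{6},{7}}
8 equivalence class(es) (converged in 3)
class of 5: {5}; class of 4: {4}

Answer: NOT BISIMILAR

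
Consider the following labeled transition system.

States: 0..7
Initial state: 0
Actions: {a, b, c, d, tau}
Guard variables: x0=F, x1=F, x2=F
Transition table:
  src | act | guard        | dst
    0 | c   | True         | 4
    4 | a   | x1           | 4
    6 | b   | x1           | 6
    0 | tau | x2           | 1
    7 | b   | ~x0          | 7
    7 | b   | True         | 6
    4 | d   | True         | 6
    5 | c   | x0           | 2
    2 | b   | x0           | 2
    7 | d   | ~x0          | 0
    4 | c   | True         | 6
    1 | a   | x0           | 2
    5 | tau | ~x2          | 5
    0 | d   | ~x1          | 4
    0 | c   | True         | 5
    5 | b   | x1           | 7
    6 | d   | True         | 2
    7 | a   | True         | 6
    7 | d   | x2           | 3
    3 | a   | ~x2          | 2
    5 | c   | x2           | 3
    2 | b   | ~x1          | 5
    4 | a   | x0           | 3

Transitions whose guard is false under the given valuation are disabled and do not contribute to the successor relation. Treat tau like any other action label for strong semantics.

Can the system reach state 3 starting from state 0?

Answer: UNREACHABLE

Analysis:
13 transition(s) survive guard evaluation.
Layer 0: {0}
Layer 1: {4,5}  total {0,4,5}
Layer 2: {6}  total {0,4,5,6}
Layer 3: {2}  total {0,2,4,5,6}
Reachable = {0,2,4,5,6}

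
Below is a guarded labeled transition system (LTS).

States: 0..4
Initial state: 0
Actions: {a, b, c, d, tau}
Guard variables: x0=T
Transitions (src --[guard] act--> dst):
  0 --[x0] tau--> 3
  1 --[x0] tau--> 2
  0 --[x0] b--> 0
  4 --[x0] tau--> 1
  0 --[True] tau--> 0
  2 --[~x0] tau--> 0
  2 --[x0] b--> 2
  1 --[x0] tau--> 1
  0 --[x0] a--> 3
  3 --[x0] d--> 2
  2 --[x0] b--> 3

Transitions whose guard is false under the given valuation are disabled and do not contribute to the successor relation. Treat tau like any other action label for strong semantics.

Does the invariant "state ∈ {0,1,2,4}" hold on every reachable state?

Allowed set {0,1,2,4}
Reach set: {0,2,3}
  0: safe
  2: safe
  3: ✗ unsafe
counterexample path to 3: tau

Answer: INVARIANT VIOLATED at state 3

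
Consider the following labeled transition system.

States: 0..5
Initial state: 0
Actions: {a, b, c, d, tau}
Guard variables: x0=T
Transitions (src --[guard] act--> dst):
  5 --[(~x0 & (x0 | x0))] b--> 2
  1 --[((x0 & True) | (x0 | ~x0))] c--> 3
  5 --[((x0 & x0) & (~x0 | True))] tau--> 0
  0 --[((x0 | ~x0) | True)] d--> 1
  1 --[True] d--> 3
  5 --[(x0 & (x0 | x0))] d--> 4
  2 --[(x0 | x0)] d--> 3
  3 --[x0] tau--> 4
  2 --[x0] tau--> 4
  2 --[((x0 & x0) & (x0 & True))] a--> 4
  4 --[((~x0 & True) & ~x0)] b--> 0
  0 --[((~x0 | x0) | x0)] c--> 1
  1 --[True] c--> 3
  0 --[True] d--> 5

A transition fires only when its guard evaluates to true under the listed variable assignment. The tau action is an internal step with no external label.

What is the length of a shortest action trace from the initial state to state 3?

Breadth-first toward 3:
  L0 = {0}
  L1 = {1,5}
  L2 = {3,4}
first hit 3 at d=2 via c·c

Answer: 2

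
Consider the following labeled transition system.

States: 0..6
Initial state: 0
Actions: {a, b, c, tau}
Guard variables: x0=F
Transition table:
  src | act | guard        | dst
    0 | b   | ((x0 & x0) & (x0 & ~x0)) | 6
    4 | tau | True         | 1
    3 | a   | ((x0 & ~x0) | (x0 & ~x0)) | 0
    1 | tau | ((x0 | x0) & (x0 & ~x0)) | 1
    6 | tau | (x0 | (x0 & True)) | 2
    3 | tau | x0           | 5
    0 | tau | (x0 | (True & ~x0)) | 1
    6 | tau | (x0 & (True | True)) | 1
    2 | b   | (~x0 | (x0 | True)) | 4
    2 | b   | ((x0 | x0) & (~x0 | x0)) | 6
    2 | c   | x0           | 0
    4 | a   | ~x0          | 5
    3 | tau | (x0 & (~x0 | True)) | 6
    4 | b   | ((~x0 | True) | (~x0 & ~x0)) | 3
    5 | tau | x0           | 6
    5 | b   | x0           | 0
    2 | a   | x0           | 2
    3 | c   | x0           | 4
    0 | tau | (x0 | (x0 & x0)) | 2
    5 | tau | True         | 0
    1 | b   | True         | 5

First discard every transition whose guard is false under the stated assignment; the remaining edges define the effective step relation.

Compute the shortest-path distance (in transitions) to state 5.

BFS to 5:
  L0 = {0}
  L1 = {1}
  L2 = {5}
depth(5)=2, e.g. tau·b

Answer: 2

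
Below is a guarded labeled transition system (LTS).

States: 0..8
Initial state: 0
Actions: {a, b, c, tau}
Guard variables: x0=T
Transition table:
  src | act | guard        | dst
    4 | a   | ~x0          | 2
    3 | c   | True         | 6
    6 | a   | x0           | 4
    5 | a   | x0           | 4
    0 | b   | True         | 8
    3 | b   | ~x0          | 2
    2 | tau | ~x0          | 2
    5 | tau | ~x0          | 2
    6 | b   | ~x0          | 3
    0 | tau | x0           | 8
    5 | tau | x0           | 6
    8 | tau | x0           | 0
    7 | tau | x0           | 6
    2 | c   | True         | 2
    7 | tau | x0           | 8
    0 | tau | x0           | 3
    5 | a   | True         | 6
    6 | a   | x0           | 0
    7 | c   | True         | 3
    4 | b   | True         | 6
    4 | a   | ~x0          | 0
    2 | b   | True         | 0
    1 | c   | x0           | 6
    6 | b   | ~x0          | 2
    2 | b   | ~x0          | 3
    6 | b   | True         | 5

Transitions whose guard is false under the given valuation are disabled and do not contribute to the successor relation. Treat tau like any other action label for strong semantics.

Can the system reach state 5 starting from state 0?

Answer: REACHABLE

Working:
Guard filter leaves 18 enabled edge(s).
L0 = {0}
L1 = {3,8}  cumulative {0,3,8}
L2 = {6}  cumulative {0,3,6,8}
L3 = {4,5}  cumulative {0,3,4,5,6,8}
Reachable = {0,3,4,5,6,8}
trace reaching 5: tau·c·b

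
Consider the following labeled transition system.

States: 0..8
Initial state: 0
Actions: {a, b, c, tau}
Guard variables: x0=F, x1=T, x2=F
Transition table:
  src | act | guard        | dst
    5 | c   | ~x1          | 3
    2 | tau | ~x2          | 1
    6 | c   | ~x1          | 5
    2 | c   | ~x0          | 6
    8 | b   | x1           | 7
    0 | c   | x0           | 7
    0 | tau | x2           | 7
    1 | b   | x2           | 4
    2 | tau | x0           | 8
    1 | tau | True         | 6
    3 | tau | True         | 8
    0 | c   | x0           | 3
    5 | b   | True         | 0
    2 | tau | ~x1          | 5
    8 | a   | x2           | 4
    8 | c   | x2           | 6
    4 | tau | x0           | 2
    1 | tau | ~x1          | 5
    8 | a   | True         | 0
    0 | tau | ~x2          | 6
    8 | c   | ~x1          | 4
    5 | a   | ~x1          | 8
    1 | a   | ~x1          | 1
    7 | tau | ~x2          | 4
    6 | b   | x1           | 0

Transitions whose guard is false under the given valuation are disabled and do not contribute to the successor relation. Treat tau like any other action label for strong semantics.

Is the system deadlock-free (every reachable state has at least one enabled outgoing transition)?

Answer: DEADLOCK-FREE

Analysis:
Reach set: {0,6}
  0: tau→6  [1 out]
  6: b→0  [1 out]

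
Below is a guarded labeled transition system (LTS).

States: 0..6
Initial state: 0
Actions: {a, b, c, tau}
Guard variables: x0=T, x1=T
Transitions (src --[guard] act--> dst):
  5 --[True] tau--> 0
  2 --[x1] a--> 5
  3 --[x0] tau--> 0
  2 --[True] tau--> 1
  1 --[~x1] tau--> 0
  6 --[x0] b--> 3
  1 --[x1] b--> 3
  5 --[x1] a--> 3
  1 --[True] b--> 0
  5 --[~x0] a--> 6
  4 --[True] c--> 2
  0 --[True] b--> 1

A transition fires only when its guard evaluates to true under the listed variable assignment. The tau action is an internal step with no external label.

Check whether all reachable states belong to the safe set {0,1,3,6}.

Allowed set {0,1,3,6}
R = {0,1,3}
  0: safe
  1: safe
  3: safe

Answer: INVARIANT HOLDS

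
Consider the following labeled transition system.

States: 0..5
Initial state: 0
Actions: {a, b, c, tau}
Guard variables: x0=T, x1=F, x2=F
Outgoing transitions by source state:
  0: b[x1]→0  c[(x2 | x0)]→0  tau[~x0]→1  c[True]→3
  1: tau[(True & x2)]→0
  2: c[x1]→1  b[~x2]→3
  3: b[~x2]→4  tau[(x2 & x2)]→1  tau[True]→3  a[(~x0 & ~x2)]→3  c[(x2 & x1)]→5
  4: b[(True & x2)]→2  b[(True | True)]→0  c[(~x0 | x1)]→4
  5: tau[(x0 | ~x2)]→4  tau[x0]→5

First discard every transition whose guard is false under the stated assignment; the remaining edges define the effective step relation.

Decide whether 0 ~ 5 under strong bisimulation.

Refine partition for ~:
  π0 = {{0,1,2,3,4,5}}
  π1 = {{0},{1},{2,4},{3},{5}}
  π2 = {{0},{1},{2},{3},{4},{5}}
6 equivalence class(es) (converged in 3)
class of 0: {0}; class of 5: {5}

Answer: NOT BISIMILAR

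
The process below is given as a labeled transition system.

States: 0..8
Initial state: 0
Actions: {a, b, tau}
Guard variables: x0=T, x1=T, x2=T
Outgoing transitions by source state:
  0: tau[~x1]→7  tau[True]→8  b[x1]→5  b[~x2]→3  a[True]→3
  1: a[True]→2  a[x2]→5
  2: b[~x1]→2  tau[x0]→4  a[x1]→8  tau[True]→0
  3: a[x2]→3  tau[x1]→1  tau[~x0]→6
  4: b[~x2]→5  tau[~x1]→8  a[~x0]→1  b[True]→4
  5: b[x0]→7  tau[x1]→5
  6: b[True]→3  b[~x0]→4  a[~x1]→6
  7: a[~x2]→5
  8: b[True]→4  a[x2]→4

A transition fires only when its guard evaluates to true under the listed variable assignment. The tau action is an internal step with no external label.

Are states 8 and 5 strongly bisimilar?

Bisimulation quotient by refinement:
  round 0: {{0,1,2,3,4,5,6,7,8}}
  round 1: {{0},{1},{2,3},{4,6},{5},{7},{8}}
  round 2: {{0},{1},{2},{3},{4},{5},{6},{7},{8}}
Fixed point at round 3; 9 class(es).
[8]={8}  [5]={5}

Answer: NOT BISIMILAR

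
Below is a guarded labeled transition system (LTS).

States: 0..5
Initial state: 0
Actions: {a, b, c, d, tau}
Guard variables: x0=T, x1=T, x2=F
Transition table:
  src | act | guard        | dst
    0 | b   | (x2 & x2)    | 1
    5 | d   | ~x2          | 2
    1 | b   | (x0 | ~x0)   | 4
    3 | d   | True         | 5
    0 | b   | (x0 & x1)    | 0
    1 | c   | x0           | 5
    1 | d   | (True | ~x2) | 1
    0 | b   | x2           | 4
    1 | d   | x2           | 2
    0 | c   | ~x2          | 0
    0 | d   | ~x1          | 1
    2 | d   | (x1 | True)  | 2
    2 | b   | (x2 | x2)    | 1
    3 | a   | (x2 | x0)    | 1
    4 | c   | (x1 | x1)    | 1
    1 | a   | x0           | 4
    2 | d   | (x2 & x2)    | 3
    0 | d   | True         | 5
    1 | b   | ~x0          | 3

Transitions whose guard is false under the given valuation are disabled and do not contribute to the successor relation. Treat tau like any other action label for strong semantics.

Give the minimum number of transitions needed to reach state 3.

Breadth-first toward 3:
  L0 = {0}
  L1 = {5}
  L2 = {2}
3 never appears.

Answer: UNREACHABLE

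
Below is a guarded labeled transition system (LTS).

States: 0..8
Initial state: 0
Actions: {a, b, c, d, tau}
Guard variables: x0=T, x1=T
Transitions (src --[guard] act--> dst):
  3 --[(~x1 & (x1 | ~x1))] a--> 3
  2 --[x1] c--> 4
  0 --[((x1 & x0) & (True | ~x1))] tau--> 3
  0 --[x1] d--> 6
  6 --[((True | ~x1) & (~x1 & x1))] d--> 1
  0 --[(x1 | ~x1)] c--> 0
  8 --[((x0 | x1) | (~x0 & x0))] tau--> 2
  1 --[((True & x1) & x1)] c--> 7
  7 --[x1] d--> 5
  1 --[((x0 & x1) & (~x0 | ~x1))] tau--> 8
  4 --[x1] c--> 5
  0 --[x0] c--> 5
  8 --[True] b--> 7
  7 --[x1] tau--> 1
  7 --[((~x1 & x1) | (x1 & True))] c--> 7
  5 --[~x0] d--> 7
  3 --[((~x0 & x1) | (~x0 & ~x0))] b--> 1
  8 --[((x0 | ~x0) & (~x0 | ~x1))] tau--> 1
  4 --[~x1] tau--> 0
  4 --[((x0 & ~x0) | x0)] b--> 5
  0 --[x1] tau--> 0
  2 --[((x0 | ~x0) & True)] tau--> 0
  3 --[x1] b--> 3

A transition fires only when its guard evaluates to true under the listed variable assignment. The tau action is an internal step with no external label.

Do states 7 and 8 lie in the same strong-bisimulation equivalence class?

Answer: NOT BISIMILAR

Analysis:
Compute ~ classes (split until stable):
  P[0] = {{0,1,2,3,4,5,6,7,8}}
  P[1] = {{0,7},{1},{2},{3},{4},{5,6},{8}}
  P[2] = {{0},{1},{2},{3},{4},{5,6},{7},{8}}
8 equivalence class(es) (converged in 3)
[7]={7}  [8]={8}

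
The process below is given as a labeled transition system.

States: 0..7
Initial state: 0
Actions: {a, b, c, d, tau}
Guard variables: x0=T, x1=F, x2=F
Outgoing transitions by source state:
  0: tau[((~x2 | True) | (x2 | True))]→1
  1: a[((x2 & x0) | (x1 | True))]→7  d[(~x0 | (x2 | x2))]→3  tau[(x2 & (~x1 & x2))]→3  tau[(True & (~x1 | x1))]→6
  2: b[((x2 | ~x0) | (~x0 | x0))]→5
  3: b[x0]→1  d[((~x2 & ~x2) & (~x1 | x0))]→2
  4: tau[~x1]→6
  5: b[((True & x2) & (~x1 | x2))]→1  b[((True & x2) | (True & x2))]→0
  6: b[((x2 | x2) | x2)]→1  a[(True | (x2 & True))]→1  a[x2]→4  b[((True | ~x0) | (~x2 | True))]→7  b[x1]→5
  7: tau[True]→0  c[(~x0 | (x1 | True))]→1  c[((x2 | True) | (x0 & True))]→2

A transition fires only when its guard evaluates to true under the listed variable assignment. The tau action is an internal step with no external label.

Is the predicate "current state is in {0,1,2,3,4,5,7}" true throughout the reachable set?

Answer: INVARIANT VIOLATED at state 6

Working:
Safe = {0,1,2,3,4,5,7}
R = {0,1,2,5,6,7}
  0: safe
  1: safe
  2: safe
  5: safe
  6: ✗ unsafe
  7: safe
reach 6 via tau·tau — violates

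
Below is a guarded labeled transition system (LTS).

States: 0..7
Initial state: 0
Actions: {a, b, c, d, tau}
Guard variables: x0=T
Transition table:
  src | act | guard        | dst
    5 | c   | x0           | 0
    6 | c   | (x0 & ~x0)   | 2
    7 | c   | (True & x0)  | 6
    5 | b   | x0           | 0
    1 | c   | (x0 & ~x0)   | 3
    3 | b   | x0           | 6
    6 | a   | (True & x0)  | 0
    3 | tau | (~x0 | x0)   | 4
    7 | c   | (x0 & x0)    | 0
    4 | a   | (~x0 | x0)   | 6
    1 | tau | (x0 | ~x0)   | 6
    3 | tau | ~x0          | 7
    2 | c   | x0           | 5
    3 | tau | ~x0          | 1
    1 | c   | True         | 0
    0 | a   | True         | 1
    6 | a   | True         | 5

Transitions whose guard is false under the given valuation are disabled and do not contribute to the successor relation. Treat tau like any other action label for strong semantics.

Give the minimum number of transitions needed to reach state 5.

Answer: 3

Trace:
Breadth-first toward 5:
  Layer 0: {0}
  Layer 1: {1}
  Layer 2: {6}
  Layer 3: {5}
depth(5)=3, e.g. a·tau·a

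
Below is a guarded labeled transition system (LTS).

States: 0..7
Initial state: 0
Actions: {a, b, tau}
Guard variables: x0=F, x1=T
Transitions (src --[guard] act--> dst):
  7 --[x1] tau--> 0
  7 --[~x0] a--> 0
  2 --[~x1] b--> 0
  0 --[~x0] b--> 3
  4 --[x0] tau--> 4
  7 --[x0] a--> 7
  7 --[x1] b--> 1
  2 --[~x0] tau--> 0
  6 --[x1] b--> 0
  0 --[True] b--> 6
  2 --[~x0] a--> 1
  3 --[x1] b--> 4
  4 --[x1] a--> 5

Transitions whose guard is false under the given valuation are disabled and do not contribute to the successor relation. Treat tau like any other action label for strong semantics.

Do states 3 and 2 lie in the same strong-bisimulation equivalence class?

Bisimulation quotient by refinement:
  π0 = {{0,1,2,3,4,5,6,7}}
  π1 = {{0,3,6},{1,5},{2},{4},{7}}
  π2 = {{0,6},{1,5},{2},{3},{4},{7}}
  π3 = {{0},{1,5},{2},{3},{4},{6},{7}}
7 equivalence class(es) (converged in 4)
3∈{3}, 2∈{2}

Answer: NOT BISIMILAR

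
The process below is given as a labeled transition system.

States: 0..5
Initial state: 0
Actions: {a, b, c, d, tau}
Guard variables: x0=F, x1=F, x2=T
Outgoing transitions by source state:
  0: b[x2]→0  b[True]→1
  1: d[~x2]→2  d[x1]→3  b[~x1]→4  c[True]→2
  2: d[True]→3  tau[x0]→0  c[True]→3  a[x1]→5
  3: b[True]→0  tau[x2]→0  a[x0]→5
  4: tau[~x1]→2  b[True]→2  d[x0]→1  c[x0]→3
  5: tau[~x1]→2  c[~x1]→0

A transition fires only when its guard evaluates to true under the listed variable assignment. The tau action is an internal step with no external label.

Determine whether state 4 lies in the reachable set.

12 transition(s) survive guard evaluation.
Layer 0: {0}
Layer 1: {1}  cumulative {0,1}
Layer 2: {2,4}  cumulative {0,1,2,4}
Layer 3: {3}  cumulative {0,1,2,3,4}
R = {0,1,2,3,4}
witness 4: b·b

Answer: REACHABLE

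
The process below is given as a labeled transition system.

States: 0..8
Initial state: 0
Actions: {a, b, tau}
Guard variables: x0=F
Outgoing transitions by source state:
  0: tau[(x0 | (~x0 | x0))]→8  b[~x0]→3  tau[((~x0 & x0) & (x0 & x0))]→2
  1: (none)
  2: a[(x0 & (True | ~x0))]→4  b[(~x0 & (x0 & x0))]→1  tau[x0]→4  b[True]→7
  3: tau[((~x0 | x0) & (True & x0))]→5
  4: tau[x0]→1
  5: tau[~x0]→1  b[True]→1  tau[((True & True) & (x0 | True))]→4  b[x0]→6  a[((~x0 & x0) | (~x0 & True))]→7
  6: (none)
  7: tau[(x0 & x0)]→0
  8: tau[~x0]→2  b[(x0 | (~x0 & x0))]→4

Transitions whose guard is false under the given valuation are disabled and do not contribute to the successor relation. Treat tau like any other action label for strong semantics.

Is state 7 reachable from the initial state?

8 transition(s) survive guard evaluation.
depth 0: {0}
depth 1: {3,8}  total {0,3,8}
depth 2: {2}  total {0,2,3,8}
depth 3: {7}  total {0,2,3,7,8}
Reachable = {0,2,3,7,8}
witness 7: tau·tau·b

Answer: REACHABLE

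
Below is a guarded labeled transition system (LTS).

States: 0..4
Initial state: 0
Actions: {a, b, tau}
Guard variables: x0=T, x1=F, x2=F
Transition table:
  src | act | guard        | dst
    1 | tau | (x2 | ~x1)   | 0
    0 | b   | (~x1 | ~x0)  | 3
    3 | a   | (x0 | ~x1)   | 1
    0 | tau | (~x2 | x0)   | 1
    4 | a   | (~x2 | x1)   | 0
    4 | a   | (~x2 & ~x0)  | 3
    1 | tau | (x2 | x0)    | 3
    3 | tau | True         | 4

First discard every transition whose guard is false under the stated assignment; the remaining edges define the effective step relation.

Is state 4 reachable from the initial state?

After dropping false guards: 7 live edges.
depth 0: {0}
depth 1: {1,3}  total {0,1,3}
depth 2: {4}  total {0,1,3,4}
Reachable = {0,1,3,4}
witness 4: b·tau

Answer: REACHABLE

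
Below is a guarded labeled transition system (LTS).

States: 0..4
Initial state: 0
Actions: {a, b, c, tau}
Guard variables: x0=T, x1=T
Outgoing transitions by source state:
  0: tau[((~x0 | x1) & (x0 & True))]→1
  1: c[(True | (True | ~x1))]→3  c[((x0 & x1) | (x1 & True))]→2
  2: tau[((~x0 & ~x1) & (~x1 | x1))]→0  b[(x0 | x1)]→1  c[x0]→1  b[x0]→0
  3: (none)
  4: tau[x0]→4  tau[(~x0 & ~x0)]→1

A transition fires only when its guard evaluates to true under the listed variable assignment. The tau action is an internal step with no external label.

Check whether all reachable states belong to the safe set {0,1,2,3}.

Allowed set {0,1,2,3}
Reachable = {0,1,2,3}
  0: ✓
  1: ✓
  2: ✓
  3: ✓

Answer: INVARIANT HOLDS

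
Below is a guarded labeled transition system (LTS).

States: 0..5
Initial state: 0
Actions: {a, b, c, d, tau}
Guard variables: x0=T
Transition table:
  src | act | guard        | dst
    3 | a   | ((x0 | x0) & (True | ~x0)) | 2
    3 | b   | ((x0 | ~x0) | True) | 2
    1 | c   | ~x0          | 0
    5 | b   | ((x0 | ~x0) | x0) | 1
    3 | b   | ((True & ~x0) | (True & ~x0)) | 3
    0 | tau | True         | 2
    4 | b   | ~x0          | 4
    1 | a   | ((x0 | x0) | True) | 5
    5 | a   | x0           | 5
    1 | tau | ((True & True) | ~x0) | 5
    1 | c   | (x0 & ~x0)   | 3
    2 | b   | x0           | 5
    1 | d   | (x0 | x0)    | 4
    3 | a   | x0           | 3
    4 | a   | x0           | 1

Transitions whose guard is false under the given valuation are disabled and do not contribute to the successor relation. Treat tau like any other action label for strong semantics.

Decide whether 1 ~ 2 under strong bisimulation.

Answer: NOT BISIMILAR

Analysis:
Bisimulation quotient by refinement:
  π0 = {{0,1,2,3,4,5}}
  π1 = {{0},{1},{2},{3,5},{4}}
  π2 = {{0},{1},{2},{3},{4},{5}}
stable after 3 split(s): 6 block(s)
class of 1: {1}; class of 2: {2}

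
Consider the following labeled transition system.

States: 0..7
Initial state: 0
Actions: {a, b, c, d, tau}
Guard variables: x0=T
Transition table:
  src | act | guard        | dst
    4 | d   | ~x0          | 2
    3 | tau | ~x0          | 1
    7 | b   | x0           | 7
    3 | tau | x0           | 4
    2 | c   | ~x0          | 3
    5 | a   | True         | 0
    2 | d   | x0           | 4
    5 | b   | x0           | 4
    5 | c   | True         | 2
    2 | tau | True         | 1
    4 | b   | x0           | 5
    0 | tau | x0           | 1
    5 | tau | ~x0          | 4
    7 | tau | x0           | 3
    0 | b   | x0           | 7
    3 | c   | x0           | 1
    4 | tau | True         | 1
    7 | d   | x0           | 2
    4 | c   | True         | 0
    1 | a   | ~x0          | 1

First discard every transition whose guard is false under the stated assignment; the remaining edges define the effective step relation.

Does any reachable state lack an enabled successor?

R = {0,1,2,3,4,5,7}
  0: b→7  tau→1  [2 exit(s)]
  1: ∅  [no exit]
  2: d→4  tau→1  [2 exit(s)]
  3: c→1  tau→4  [2 exit(s)]
  4: b→5  c→0  tau→1  [3 exit(s)]
  5: a→0  b→4  c→2  [3 exit(s)]
  7: b→7  d→2  tau→3  [3 exit(s)]
witness 1: tau

Answer: DEADLOCK at state 1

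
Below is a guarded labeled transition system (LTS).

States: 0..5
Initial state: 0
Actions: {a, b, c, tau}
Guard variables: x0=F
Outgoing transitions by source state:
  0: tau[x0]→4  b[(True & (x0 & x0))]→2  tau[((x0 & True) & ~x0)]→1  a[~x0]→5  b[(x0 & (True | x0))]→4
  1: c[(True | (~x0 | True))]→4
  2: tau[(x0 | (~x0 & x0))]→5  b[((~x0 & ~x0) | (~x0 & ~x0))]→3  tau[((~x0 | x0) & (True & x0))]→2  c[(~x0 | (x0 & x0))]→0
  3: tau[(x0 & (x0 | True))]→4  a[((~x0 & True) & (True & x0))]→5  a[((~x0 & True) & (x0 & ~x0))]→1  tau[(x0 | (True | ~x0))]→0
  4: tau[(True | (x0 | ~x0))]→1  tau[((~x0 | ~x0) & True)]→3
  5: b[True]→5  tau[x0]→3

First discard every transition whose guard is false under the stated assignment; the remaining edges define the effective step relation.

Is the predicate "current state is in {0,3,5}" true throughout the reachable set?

Answer: INVARIANT HOLDS

Trace:
Inv-set: {0,3,5}
Reach set: {0,5}
  0: ok
  5: ok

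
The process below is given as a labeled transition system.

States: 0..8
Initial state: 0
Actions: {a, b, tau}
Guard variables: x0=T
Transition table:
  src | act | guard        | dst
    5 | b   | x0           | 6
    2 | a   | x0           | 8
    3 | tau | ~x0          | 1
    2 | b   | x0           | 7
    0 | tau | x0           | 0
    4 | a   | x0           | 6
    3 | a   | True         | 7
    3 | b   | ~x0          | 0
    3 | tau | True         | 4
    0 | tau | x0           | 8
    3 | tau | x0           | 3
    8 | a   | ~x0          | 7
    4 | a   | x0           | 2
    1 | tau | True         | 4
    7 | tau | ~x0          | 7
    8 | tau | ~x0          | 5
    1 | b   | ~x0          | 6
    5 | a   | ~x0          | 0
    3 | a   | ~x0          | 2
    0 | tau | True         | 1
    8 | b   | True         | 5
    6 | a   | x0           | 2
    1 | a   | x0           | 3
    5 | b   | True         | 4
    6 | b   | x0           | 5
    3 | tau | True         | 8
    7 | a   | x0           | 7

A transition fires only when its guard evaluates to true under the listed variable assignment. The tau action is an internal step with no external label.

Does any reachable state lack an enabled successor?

Answer: DEADLOCK-FREE

Working:
Reachable = {0,1,2,3,4,5,6,7,8}
  0: tau→0  tau→1  tau→8  [deg 3]
  1: a→3  tau→4  [deg 2]
  2: a→8  b→7  [deg 2]
  3: a→7  tau→3  tau→4  tau→8  [deg 4]
  4: a→2  a→6  [deg 2]
  5: b→4  b→6  [deg 2]
  6: a→2  b→5  [deg 2]
  7: a→7  [deg 1]
  8: b→5  [deg 1]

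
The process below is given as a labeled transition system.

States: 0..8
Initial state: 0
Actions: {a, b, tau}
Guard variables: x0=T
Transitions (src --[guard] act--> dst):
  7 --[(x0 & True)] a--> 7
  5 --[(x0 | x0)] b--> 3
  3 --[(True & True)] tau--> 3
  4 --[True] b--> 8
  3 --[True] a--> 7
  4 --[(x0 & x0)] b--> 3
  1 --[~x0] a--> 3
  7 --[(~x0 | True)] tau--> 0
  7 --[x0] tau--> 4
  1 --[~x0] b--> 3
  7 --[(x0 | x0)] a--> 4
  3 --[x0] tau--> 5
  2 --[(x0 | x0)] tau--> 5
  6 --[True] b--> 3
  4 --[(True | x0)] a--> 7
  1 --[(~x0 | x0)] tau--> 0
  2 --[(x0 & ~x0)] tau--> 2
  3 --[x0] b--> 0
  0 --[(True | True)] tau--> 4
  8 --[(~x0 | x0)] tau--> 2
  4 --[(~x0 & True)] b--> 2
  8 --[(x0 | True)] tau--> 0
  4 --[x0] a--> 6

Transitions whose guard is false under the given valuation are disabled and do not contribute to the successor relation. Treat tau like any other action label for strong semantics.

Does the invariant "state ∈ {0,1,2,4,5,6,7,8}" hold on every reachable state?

Answer: INVARIANT VIOLATED at state 3

Analysis:
Inv-set: {0,1,2,4,5,6,7,8}
R = {0,2,3,4,5,6,7,8}
  0: ✓
  2: ✓
  3: ✗ unsafe
  4: ✓
  5: ✓
  6: ✓
  7: ✓
  8: ✓
witness against invariant: tau·b → 3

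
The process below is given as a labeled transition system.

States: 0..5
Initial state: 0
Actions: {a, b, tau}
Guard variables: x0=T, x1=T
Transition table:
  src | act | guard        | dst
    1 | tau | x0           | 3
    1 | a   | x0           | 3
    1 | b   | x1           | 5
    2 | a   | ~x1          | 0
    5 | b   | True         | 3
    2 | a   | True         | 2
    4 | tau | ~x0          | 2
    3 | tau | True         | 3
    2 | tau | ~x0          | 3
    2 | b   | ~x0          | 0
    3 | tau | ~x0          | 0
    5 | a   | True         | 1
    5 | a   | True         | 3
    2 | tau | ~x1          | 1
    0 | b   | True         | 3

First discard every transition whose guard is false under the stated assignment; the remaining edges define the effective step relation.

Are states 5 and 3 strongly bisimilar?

Answer: NOT BISIMILAR

Trace:
Refine partition for ~:
  P[0] = {{0,1,2,3,4,5}}
  P[1] = {{0},{1},{2},{3},{4},{5}}
Fixed point at round 2; 6 class(es).
5∈{5}, 3∈{3}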